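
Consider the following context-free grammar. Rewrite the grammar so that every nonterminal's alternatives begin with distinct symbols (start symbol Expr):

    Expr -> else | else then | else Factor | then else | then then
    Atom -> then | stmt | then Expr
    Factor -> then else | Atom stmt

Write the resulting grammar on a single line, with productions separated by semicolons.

Expr -> else Expr1 | then Expr2; Atom -> stmt | then Atom1; Factor -> then else | Atom stmt; Expr1 -> ε | then | Factor; Expr2 -> else | then; Atom1 -> ε | Expr

Expr has alternatives sharing prefix 'else': factor to Expr → else Expr1 with Expr1 → ε | then | Factor.
Expr has alternatives sharing prefix 'then': factor to Expr → then Expr2 with Expr2 → else | then.
Atom has alternatives sharing prefix 'then': factor to Atom → then Atom1 with Atom1 → ε | Expr.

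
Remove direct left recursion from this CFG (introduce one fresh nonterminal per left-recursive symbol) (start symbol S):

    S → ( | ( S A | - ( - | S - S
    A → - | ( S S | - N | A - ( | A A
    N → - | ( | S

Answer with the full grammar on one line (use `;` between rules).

Left recursion appears on S, A.
For S: α = {- S}, β = {(, ( S A, - ( -}. Rewrite as S → β S' and S' → α S' | ε.
For A: α = {- (, A}, β = {-, ( S S, - N}. Rewrite as A → β A' and A' → α A' | ε.

S → ( S' | ( S A S' | - ( - S'; A → - A' | ( S S A' | - N A'; N → - | ( | S; S' → - S S' | ε; A' → - ( A' | A A' | ε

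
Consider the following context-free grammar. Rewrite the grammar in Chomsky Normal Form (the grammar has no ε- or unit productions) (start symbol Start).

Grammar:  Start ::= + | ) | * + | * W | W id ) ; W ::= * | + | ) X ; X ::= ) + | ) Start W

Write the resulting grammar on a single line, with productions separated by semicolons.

Start ::= + | ) | X1 X2 | X1 W | W Y1; W ::= * | + | X4 X; X ::= X4 X2 | X4 Y2; X1 ::= *; X2 ::= +; X3 ::= id; X4 ::= ); Y1 ::= X3 X4; Y2 ::= Start W

Introduce a nonterminal for each terminal appearing in a rule of length ≥ 2: X1 → *, X2 → +, X3 → id, X4 → ).
Binarize each right-hand side of length ≥ 3 by chaining fresh nonterminals (Y1, Y2, …): affected rules were Start → W X3 X4; X → X4 Start W.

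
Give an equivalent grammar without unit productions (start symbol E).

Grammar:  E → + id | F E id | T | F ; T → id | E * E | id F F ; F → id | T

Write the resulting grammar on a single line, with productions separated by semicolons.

E → + id | F E id | id | E * E | id F F; T → id | E * E | id F F; F → id | E * E | id F F

Unit pairs: E ⇒* {F, T}; F ⇒* {T}.
Replace each nonterminal's rules with the union of the non-unit rules of every nonterminal it unit-derives.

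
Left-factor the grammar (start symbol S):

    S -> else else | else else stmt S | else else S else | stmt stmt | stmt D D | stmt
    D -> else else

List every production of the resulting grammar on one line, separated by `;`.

S -> else else S' | stmt S''; D -> else else; S' -> ε | stmt S | S else; S'' -> stmt | D D | ε

S has alternatives sharing prefix 'else else': factor to S → else else S' with S' → ε | stmt S | S else.
S has alternatives sharing prefix 'stmt': factor to S → stmt S'' with S'' → stmt | D D | ε.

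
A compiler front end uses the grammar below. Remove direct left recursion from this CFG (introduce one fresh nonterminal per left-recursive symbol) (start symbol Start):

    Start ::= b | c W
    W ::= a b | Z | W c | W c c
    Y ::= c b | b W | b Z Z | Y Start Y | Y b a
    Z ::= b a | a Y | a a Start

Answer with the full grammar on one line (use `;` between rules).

Directly left-recursive nonterminals: W, Y.
For W: α = {c, c c}, β = {a b, Z}. Rewrite as W → β W1 and W1 → α W1 | ε.
For Y: α = {Start Y, b a}, β = {c b, b W, b Z Z}. Rewrite as Y → β Y1 and Y1 → α Y1 | ε.

Start ::= b | c W; W ::= a b W1 | Z W1; Y ::= c b Y1 | b W Y1 | b Z Z Y1; Z ::= b a | a Y | a a Start; W1 ::= c W1 | c c W1 | epsilon; Y1 ::= Start Y Y1 | b a Y1 | epsilon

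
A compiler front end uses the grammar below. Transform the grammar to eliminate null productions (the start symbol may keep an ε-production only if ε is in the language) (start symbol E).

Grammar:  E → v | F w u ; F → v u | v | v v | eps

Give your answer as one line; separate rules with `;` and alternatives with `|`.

E → v | F w u | w u; F → v u | v | v v

Nullable nonterminals: {F}.
ε ∉ L(G), so no ε-production is kept.
For each production, add variants omitting each subset of nullable occurrences: E → F w u gives F w u | w u.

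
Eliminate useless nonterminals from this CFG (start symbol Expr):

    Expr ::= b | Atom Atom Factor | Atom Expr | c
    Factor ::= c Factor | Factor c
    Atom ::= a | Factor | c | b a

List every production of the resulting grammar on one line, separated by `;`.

Expr ::= b | Atom Expr | c; Atom ::= a | c | b a

Generating nonterminals: {Atom, Expr}.
Reachable from Expr after that: {Atom, Expr}.
Removed useless symbols: {Factor} and every production mentioning them.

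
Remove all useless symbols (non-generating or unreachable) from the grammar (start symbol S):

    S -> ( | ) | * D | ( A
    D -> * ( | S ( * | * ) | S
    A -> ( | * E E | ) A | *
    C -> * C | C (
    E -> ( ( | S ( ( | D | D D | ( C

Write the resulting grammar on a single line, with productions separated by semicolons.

S -> ( | ) | * D | ( A; D -> * ( | S ( * | * ) | S; A -> ( | * E E | ) A | *; E -> ( ( | S ( ( | D | D D

Generating nonterminals: {A, D, E, S}.
Reachable from S after that: {A, D, E, S}.
Removed useless symbols: {C} and every production mentioning them.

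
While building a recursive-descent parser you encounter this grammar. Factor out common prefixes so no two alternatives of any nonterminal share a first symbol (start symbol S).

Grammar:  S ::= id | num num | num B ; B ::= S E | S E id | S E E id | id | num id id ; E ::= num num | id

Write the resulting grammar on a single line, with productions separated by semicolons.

S has alternatives sharing prefix 'num': factor to S → num S' with S' → num | B.
B has alternatives sharing prefix 'S E': factor to B → S E B' with B' → ε | id | E id.

S ::= id | num S'; B ::= id | num id id | S E B'; E ::= num num | id; S' ::= num | B; B' ::= ε | id | E id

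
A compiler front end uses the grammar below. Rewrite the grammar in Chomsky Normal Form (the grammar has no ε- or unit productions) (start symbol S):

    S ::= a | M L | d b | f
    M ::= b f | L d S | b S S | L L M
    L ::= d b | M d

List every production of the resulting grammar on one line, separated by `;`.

Introduce a nonterminal for each terminal appearing in a rule of length ≥ 2: X1 → d, X2 → b, X3 → f.
Binarize each right-hand side of length ≥ 3 by chaining fresh nonterminals (Y1, Y2, …): affected rules were M → L X1 S; M → X2 S S; M → L L M.

S ::= a | M L | X1 X2 | f; M ::= X2 X3 | L Y1 | X2 Y2 | L Y3; L ::= X1 X2 | M X1; X1 ::= d; X2 ::= b; X3 ::= f; Y1 ::= X1 S; Y2 ::= S S; Y3 ::= L M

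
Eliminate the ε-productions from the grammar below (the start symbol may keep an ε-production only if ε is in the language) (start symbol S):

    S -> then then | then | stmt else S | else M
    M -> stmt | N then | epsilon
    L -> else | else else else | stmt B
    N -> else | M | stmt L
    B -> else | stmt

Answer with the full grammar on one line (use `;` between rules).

S -> then then | then | stmt else S | else M | else; M -> stmt | N then | then; L -> else | else else else | stmt B; N -> else | M | stmt L; B -> else | stmt

Nullable set = {M, N}.
ε ∉ L(G), so no ε-production is kept.
For each production, add variants omitting each subset of nullable occurrences: S → else M gives else M | else. M → N then gives N then | then.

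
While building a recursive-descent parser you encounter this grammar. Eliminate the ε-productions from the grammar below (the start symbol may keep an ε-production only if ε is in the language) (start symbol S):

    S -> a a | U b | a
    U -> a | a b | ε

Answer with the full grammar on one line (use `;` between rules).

The nullable symbols are {U}.
ε ∉ L(G), so no ε-production is kept.
Add the nullable-subset variants: S → U b gives U b | b.

S -> a a | U b | b | a; U -> a | a b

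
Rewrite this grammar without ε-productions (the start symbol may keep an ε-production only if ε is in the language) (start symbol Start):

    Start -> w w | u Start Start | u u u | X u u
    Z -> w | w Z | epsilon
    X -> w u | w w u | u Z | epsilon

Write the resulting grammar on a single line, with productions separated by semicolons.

Start -> w w | u Start Start | u u u | X u u | u u; Z -> w | w Z; X -> w u | w w u | u Z | u

The nullable symbols are {X, Z}.
ε ∉ L(G), so no ε-production is kept.
Add the nullable-subset variants: Start → X u u gives X u u | u u. X → u Z gives u Z | u.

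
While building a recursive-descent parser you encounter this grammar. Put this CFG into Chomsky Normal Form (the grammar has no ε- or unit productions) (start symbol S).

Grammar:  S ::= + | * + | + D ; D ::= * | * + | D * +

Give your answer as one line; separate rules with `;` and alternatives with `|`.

S ::= + | X1 X2 | X2 D; D ::= * | X1 X2 | D Y1; X1 ::= *; X2 ::= +; Y1 ::= X1 X2

Introduce a nonterminal for each terminal appearing in a rule of length ≥ 2: X1 → *, X2 → +.
Binarize each right-hand side of length ≥ 3 by chaining fresh nonterminals (Y1, Y2, …): affected rules were D → D X1 X2.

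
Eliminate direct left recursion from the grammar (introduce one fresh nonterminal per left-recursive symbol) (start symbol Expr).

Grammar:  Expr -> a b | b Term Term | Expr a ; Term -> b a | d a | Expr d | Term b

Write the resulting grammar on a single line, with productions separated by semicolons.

Expr -> a b Expr1 | b Term Term Expr1; Term -> b a Term1 | d a Term1 | Expr d Term1; Expr1 -> a Expr1 | eps; Term1 -> b Term1 | eps

Directly left-recursive nonterminals: Expr, Term.
For Expr: α = {a}, β = {a b, b Term Term}. Rewrite as Expr → β Expr1 and Expr1 → α Expr1 | ε.
For Term: α = {b}, β = {b a, d a, Expr d}. Rewrite as Term → β Term1 and Term1 → α Term1 | ε.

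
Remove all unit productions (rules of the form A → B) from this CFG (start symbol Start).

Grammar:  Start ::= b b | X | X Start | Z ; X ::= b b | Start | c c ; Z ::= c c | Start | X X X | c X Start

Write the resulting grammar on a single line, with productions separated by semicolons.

Unit pairs: Start ⇒* {X, Z}; X ⇒* {Start, Z}; Z ⇒* {Start, X}.
Replace each nonterminal's rules with the union of the non-unit rules of every nonterminal it unit-derives.

Start ::= c c | X X X | c X Start | b b | X Start; X ::= c c | X X X | c X Start | b b | X Start; Z ::= c c | X X X | c X Start | b b | X Start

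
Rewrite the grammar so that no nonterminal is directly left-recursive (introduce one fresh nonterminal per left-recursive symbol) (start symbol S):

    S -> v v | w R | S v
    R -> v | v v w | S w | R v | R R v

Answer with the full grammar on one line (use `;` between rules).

S -> v v S' | w R S'; R -> v R' | v v w R' | S w R'; S' -> v S' | ε; R' -> v R' | R v R' | ε

Directly left-recursive nonterminals: S, R.
For S: α = {v}, β = {v v, w R}. Rewrite as S → β S' and S' → α S' | ε.
For R: α = {v, R v}, β = {v, v v w, S w}. Rewrite as R → β R' and R' → α R' | ε.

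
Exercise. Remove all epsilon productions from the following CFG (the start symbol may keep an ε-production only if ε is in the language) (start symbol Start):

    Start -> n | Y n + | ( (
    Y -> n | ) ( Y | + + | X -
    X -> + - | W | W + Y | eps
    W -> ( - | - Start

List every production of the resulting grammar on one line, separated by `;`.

Start -> n | Y n + | ( (; Y -> n | ) ( Y | + + | X - | -; X -> + - | W | W + Y; W -> ( - | - Start

Nullable set = {X}.
ε ∉ L(G), so no ε-production is kept.
For each production, add variants omitting each subset of nullable occurrences: Y → X - gives X - | -.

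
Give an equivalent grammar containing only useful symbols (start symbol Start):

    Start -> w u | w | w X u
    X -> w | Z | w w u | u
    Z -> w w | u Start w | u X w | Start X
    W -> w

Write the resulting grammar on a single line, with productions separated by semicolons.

Generating nonterminals: {Start, W, X, Z}.
Reachable from Start after that: {Start, X, Z}.
Removed useless symbols: {W} and every production mentioning them.

Start -> w u | w | w X u; X -> w | Z | w w u | u; Z -> w w | u Start w | u X w | Start X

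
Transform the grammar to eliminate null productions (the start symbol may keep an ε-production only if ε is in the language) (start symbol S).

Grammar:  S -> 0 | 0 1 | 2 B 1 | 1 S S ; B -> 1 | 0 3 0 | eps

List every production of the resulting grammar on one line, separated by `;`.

Nullable set = {B}.
ε ∉ L(G), so no ε-production is kept.
Add the nullable-subset variants: S → 2 B 1 gives 2 B 1 | 2 1.

S -> 0 | 0 1 | 2 B 1 | 2 1 | 1 S S; B -> 1 | 0 3 0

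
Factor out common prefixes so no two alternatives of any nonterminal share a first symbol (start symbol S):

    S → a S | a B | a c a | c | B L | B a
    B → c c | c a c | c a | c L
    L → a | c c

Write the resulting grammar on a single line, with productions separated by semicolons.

S → c | a S' | B S''; B → c B'; L → a | c c; S' → S | B | c a; S'' → L | a; B' → c | L | a B''; B'' → c | ε

S has alternatives sharing prefix 'a': factor to S → a S' with S' → S | B | c a.
S has alternatives sharing prefix 'B': factor to S → B S'' with S'' → L | a.
B has alternatives sharing prefix 'c': factor to B → c B' with B' → c | a c | a | L.
B' has alternatives sharing prefix 'a': factor to B' → a B'' with B'' → c | ε.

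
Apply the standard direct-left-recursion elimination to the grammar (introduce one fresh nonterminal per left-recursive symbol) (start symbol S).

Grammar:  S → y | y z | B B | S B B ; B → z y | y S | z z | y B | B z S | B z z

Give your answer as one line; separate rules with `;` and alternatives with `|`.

S → y S' | y z S' | B B S'; B → z y B' | y S B' | z z B' | y B B'; S' → B B S' | ε; B' → z S B' | z z B' | ε

Directly left-recursive nonterminals: S, B.
For S: α = {B B}, β = {y, y z, B B}. Rewrite as S → β S' and S' → α S' | ε.
For B: α = {z S, z z}, β = {z y, y S, z z, y B}. Rewrite as B → β B' and B' → α B' | ε.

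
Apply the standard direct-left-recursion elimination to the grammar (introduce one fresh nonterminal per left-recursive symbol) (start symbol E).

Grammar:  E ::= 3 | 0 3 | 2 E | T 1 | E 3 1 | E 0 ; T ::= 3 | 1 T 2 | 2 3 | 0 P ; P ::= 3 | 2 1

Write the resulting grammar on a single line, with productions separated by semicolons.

E ::= 3 E' | 0 3 E' | 2 E E' | T 1 E'; T ::= 3 | 1 T 2 | 2 3 | 0 P; P ::= 3 | 2 1; E' ::= 3 1 E' | 0 E' | ε

E is directly left-recursive.
For E: α = {3 1, 0}, β = {3, 0 3, 2 E, T 1}. Rewrite as E → β E' and E' → α E' | ε.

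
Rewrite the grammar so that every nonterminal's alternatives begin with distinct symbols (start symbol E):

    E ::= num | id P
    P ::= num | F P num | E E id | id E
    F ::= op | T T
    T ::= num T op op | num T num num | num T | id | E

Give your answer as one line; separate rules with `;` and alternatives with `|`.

E ::= num | id P; P ::= num | F P num | E E id | id E; F ::= op | T T; T ::= id | E | num T T'; T' ::= op op | num num | ε

T has alternatives sharing prefix 'num T': factor to T → num T T' with T' → op op | num num | ε.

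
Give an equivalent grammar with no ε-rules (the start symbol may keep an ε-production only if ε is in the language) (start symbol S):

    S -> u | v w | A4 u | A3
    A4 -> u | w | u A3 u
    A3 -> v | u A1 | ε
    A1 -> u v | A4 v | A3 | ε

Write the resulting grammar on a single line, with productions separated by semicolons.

The nullable symbols are {A1, A3, S}.
ε ∈ L(G) since S is nullable, so keep S → ε.
Add the nullable-subset variants: A4 → u A3 u gives u A3 u | u u. A3 → u A1 gives u A1 | u.

S -> u | v w | A4 u | A3 | ε; A4 -> u | w | u A3 u | u u; A3 -> v | u A1 | u; A1 -> u v | A4 v | A3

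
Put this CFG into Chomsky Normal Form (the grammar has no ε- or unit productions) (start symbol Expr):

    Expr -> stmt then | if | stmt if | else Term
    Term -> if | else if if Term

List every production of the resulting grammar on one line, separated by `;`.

Introduce a nonterminal for each terminal appearing in a rule of length ≥ 2: X1 → stmt, X2 → then, X3 → if, X4 → else.
Binarize each right-hand side of length ≥ 3 by chaining fresh nonterminals (Y1, Y2, …): affected rules were Term → X4 X3 X3 Term.

Expr -> X1 X2 | if | X1 X3 | X4 Term; Term -> if | X4 Y1; X1 -> stmt; X2 -> then; X3 -> if; X4 -> else; Y1 -> X3 Y2; Y2 -> X3 Term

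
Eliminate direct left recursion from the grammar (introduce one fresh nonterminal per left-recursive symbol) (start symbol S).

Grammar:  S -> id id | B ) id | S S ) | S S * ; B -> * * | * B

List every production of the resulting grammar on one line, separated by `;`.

S -> id id S' | B ) id S'; B -> * * | * B; S' -> S ) S' | S * S' | ε

Directly left-recursive nonterminal: S.
For S: α = {S ), S *}, β = {id id, B ) id}. Rewrite as S → β S' and S' → α S' | ε.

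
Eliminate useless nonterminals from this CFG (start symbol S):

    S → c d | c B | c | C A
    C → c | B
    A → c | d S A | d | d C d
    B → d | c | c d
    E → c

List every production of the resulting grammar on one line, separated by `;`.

S → c d | c B | c | C A; C → c | B; A → c | d S A | d | d C d; B → d | c | c d

Generating nonterminals: {A, B, C, E, S}.
Reachable from S after that: {A, B, C, S}.
Removed useless symbols: {E} and every production mentioning them.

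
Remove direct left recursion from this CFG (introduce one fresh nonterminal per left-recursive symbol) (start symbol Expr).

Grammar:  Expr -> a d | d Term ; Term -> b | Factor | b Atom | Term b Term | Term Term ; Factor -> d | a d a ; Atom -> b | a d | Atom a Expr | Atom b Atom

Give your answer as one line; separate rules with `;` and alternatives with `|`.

Left recursion appears on Term, Atom.
For Term: α = {b Term, Term}, β = {b, Factor, b Atom}. Rewrite as Term → β Term1 and Term1 → α Term1 | ε.
For Atom: α = {a Expr, b Atom}, β = {b, a d}. Rewrite as Atom → β Atom1 and Atom1 → α Atom1 | ε.

Expr -> a d | d Term; Term -> b Term1 | Factor Term1 | b Atom Term1; Factor -> d | a d a; Atom -> b Atom1 | a d Atom1; Term1 -> b Term Term1 | Term Term1 | ε; Atom1 -> a Expr Atom1 | b Atom Atom1 | ε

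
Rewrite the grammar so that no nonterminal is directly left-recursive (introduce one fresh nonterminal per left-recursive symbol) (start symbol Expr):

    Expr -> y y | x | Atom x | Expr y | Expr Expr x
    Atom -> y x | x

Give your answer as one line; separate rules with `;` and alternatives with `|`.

Directly left-recursive nonterminal: Expr.
For Expr: α = {y, Expr x}, β = {y y, x, Atom x}. Rewrite as Expr → β Expr1 and Expr1 → α Expr1 | ε.

Expr -> y y Expr1 | x Expr1 | Atom x Expr1; Atom -> y x | x; Expr1 -> y Expr1 | Expr x Expr1 | ε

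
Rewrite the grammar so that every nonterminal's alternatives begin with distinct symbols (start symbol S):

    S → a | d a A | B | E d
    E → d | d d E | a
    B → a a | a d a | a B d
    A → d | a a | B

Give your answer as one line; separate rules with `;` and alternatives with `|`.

S → a | d a A | B | E d; E → a | d E'; B → a B'; A → d | a a | B; E' → ε | d E; B' → a | d a | B d

E has alternatives sharing prefix 'd': factor to E → d E' with E' → ε | d E.
B has alternatives sharing prefix 'a': factor to B → a B' with B' → a | d a | B d.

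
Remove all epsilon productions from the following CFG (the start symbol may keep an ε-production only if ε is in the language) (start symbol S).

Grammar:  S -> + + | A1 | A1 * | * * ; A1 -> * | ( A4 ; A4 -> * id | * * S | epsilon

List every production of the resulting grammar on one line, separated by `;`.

The nullable symbols are {A4}.
ε ∉ L(G), so no ε-production is kept.
Expand every rule over subsets of its nullable positions: A1 → ( A4 gives ( A4 | (.

S -> + + | A1 | A1 * | * *; A1 -> * | ( A4 | (; A4 -> * id | * * S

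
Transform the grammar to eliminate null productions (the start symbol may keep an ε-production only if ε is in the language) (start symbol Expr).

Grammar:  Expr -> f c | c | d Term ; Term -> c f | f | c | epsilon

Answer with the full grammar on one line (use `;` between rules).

Expr -> f c | c | d Term | d; Term -> c f | f | c

Nullable set = {Term}.
ε ∉ L(G), so no ε-production is kept.
For each production, add variants omitting each subset of nullable occurrences: Expr → d Term gives d Term | d.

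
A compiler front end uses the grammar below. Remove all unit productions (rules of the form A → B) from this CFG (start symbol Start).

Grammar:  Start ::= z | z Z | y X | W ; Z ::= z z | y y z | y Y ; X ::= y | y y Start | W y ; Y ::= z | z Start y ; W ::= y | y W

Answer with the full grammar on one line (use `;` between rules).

Start ::= z | z Z | y X | y | y W; Z ::= z z | y y z | y Y; X ::= y | y y Start | W y; Y ::= z | z Start y; W ::= y | y W

Unit pairs: Start ⇒* {W}.
Replace each nonterminal's rules with the union of the non-unit rules of every nonterminal it unit-derives.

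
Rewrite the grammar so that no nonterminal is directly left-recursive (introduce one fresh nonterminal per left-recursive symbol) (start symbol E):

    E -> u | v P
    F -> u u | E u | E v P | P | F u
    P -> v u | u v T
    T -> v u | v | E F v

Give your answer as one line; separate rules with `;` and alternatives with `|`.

E -> u | v P; F -> u u F' | E u F' | E v P F' | P F'; P -> v u | u v T; T -> v u | v | E F v; F' -> u F' | ε

Directly left-recursive nonterminal: F.
For F: α = {u}, β = {u u, E u, E v P, P}. Rewrite as F → β F' and F' → α F' | ε.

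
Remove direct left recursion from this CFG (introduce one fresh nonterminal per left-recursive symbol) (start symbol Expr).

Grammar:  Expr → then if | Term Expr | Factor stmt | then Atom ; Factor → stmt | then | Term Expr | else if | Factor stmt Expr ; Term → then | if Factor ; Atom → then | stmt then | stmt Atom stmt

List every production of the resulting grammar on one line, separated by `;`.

Expr → then if | Term Expr | Factor stmt | then Atom; Factor → stmt Factor1 | then Factor1 | Term Expr Factor1 | else if Factor1; Term → then | if Factor; Atom → then | stmt then | stmt Atom stmt; Factor1 → stmt Expr Factor1 | epsilon

Left recursion appears on Factor.
For Factor: α = {stmt Expr}, β = {stmt, then, Term Expr, else if}. Rewrite as Factor → β Factor1 and Factor1 → α Factor1 | ε.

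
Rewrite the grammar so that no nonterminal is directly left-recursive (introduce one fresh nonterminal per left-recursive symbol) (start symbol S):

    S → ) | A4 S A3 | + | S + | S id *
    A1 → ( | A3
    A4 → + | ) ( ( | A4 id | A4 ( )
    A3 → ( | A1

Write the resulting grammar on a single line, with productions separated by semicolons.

S → ) S' | A4 S A3 S' | + S'; A1 → ( | A3; A4 → + A4' | ) ( ( A4'; A3 → ( | A1; S' → + S' | id * S' | ε; A4' → id A4' | ( ) A4' | ε

Left recursion appears on S, A4.
For S: α = {+, id *}, β = {), A4 S A3, +}. Rewrite as S → β S' and S' → α S' | ε.
For A4: α = {id, ( )}, β = {+, ) ( (}. Rewrite as A4 → β A4' and A4' → α A4' | ε.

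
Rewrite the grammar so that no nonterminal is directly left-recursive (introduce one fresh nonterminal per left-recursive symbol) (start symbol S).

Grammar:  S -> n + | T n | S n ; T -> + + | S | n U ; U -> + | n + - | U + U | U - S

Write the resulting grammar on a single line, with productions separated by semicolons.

S -> n + S' | T n S'; T -> + + | S | n U; U -> + U' | n + - U'; S' -> n S' | ε; U' -> + U U' | - S U' | ε

S, U are directly left-recursive.
For S: α = {n}, β = {n +, T n}. Rewrite as S → β S' and S' → α S' | ε.
For U: α = {+ U, - S}, β = {+, n + -}. Rewrite as U → β U' and U' → α U' | ε.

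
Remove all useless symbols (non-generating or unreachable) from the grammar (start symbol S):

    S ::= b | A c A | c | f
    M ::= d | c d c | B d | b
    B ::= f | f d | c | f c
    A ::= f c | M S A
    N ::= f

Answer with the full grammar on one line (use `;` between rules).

S ::= b | A c A | c | f; M ::= d | c d c | B d | b; B ::= f | f d | c | f c; A ::= f c | M S A

Generating nonterminals: {A, B, M, N, S}.
Reachable from S after that: {A, B, M, S}.
Removed useless symbols: {N} and every production mentioning them.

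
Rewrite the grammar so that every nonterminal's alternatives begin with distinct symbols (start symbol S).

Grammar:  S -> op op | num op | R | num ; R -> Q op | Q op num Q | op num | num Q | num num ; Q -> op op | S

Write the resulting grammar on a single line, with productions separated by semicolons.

S has alternatives sharing prefix 'num': factor to S → num S' with S' → op | ε.
R has alternatives sharing prefix 'Q op': factor to R → Q op R' with R' → ε | num Q.
R has alternatives sharing prefix 'num': factor to R → num R'' with R'' → Q | num.

S -> op op | R | num S'; R -> op num | Q op R' | num R''; Q -> op op | S; S' -> op | ε; R' -> ε | num Q; R'' -> Q | num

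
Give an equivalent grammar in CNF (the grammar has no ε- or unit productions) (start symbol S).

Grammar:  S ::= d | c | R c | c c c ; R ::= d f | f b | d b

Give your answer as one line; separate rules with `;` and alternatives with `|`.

Introduce a nonterminal for each terminal appearing in a rule of length ≥ 2: X1 → c, X2 → d, X3 → f, X4 → b.
Binarize each right-hand side of length ≥ 3 by chaining fresh nonterminals (Y1, Y2, …): affected rules were S → X1 X1 X1.

S ::= d | c | R X1 | X1 Y1; R ::= X2 X3 | X3 X4 | X2 X4; X1 ::= c; X2 ::= d; X3 ::= f; X4 ::= b; Y1 ::= X1 X1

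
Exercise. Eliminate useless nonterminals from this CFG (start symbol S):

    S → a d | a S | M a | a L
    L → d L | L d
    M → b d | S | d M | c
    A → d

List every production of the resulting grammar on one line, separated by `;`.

S → a d | a S | M a; M → b d | S | d M | c

Generating nonterminals: {A, M, S}.
Reachable from S after that: {M, S}.
Removed useless symbols: {A, L} and every production mentioning them.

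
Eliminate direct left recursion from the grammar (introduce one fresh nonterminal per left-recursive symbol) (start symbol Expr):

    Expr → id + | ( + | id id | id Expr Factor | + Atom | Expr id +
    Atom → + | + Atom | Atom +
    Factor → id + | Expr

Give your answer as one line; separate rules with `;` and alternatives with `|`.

Expr → id + Expr1 | ( + Expr1 | id id Expr1 | id Expr Factor Expr1 | + Atom Expr1; Atom → + Atom1 | + Atom Atom1; Factor → id + | Expr; Expr1 → id + Expr1 | ε; Atom1 → + Atom1 | ε

Directly left-recursive nonterminals: Expr, Atom.
For Expr: α = {id +}, β = {id +, ( +, id id, id Expr Factor, + Atom}. Rewrite as Expr → β Expr1 and Expr1 → α Expr1 | ε.
For Atom: α = {+}, β = {+, + Atom}. Rewrite as Atom → β Atom1 and Atom1 → α Atom1 | ε.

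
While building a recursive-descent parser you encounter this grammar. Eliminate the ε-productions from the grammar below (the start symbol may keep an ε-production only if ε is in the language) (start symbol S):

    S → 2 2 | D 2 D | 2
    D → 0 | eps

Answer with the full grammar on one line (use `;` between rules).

The nullable symbols are {D}.
ε ∉ L(G), so no ε-production is kept.
Add the nullable-subset variants: S → D 2 D gives D 2 D | D 2 | 2 D | 2.

S → 2 2 | D 2 D | D 2 | 2 D | 2; D → 0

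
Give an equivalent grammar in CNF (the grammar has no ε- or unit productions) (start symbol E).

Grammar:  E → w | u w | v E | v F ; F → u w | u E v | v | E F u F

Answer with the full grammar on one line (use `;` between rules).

E → w | X1 X2 | X3 E | X3 F; F → X1 X2 | X1 Y1 | v | E Y2; X1 → u; X2 → w; X3 → v; Y1 → E X3; Y2 → F Y3; Y3 → X1 F

Introduce a nonterminal for each terminal appearing in a rule of length ≥ 2: X1 → u, X2 → w, X3 → v.
Binarize each right-hand side of length ≥ 3 by chaining fresh nonterminals (Y1, Y2, …): affected rules were F → X1 E X3; F → E F X1 F.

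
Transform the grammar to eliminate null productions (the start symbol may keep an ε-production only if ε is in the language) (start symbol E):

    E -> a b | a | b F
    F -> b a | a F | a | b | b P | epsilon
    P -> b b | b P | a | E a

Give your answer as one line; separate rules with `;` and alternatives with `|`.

Nullable set = {F}.
ε ∉ L(G), so no ε-production is kept.
Add the nullable-subset variants: E → b F gives b F | b. F → a F gives a F | a.

E -> a b | a | b F | b; F -> b a | a F | a | b | b P; P -> b b | b P | a | E a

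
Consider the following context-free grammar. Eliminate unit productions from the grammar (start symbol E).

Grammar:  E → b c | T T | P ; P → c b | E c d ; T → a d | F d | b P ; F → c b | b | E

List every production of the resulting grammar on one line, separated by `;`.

Unit pairs: E ⇒* {P}; F ⇒* {E, P}.
For each unit pair (A, B), copy every non-unit production of B to A, then drop all unit productions.

E → b c | T T | c b | E c d; P → c b | E c d; T → a d | F d | b P; F → b c | T T | c b | b | E c d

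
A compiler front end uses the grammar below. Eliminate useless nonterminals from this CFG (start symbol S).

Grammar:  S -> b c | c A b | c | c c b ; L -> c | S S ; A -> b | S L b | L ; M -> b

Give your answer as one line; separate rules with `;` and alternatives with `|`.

S -> b c | c A b | c | c c b; L -> c | S S; A -> b | S L b | L

Generating nonterminals: {A, L, M, S}.
Reachable from S after that: {A, L, S}.
Removed useless symbols: {M} and every production mentioning them.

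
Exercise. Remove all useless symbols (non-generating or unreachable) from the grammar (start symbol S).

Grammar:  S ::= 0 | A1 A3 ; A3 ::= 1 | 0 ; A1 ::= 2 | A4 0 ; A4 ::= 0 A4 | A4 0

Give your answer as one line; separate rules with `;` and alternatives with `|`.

S ::= 0 | A1 A3; A3 ::= 1 | 0; A1 ::= 2

Generating nonterminals: {A1, A3, S}.
Reachable from S after that: {A1, A3, S}.
Removed useless symbols: {A4} and every production mentioning them.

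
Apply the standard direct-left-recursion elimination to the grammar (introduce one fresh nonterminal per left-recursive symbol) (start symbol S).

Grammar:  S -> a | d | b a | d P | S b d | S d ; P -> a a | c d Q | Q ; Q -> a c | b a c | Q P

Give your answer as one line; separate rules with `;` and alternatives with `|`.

Left recursion appears on S, Q.
For S: α = {b d, d}, β = {a, d, b a, d P}. Rewrite as S → β S' and S' → α S' | ε.
For Q: α = {P}, β = {a c, b a c}. Rewrite as Q → β Q' and Q' → α Q' | ε.

S -> a S' | d S' | b a S' | d P S'; P -> a a | c d Q | Q; Q -> a c Q' | b a c Q'; S' -> b d S' | d S' | ε; Q' -> P Q' | ε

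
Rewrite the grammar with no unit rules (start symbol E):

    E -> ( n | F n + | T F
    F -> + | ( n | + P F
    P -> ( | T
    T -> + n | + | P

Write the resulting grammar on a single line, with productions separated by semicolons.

E -> ( n | F n + | T F; F -> + | ( n | + P F; P -> ( | + n | +; T -> ( | + n | +

Unit pairs: P ⇒* {T}; T ⇒* {P}.
Replace each nonterminal's rules with the union of the non-unit rules of every nonterminal it unit-derives.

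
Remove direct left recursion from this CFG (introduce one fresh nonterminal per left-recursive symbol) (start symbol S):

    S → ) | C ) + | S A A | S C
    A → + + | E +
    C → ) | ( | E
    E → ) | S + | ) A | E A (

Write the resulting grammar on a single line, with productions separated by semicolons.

Directly left-recursive nonterminals: S, E.
For S: α = {A A, C}, β = {), C ) +}. Rewrite as S → β S' and S' → α S' | ε.
For E: α = {A (}, β = {), S +, ) A}. Rewrite as E → β E' and E' → α E' | ε.

S → ) S' | C ) + S'; A → + + | E +; C → ) | ( | E; E → ) E' | S + E' | ) A E'; S' → A A S' | C S' | ε; E' → A ( E' | ε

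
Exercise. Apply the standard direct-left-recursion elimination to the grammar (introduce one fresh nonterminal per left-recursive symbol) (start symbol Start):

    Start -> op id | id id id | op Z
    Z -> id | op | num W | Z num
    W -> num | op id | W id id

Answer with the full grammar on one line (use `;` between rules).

Start -> op id | id id id | op Z; Z -> id Z1 | op Z1 | num W Z1; W -> num W1 | op id W1; Z1 -> num Z1 | ε; W1 -> id id W1 | ε

Directly left-recursive nonterminals: Z, W.
For Z: α = {num}, β = {id, op, num W}. Rewrite as Z → β Z1 and Z1 → α Z1 | ε.
For W: α = {id id}, β = {num, op id}. Rewrite as W → β W1 and W1 → α W1 | ε.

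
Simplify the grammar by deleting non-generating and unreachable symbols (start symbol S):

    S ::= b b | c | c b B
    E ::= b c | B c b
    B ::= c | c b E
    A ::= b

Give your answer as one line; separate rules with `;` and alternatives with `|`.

Generating nonterminals: {A, B, E, S}.
Reachable from S after that: {B, E, S}.
Removed useless symbols: {A} and every production mentioning them.

S ::= b b | c | c b B; E ::= b c | B c b; B ::= c | c b E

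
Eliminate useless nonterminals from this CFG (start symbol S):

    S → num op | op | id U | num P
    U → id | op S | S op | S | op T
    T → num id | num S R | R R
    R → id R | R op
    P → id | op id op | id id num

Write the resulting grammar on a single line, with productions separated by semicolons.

S → num op | op | id U | num P; U → id | op S | S op | S | op T; T → num id; P → id | op id op | id id num

Generating nonterminals: {P, S, T, U}.
Reachable from S after that: {P, S, T, U}.
Removed useless symbols: {R} and every production mentioning them.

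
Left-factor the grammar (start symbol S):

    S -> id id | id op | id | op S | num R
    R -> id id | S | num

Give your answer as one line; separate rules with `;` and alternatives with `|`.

S has alternatives sharing prefix 'id': factor to S → id S' with S' → id | op | ε.

S -> op S | num R | id S'; R -> id id | S | num; S' -> id | op | ε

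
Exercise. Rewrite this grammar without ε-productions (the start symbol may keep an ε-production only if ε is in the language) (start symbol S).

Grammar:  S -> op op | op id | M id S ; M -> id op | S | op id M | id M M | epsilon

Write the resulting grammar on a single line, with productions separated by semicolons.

Nullable set = {M}.
ε ∉ L(G), so no ε-production is kept.
For each production, add variants omitting each subset of nullable occurrences: S → M id S gives M id S | id S. M → op id M gives op id M | op id. M → id M M gives id M M | id M | id.

S -> op op | op id | M id S | id S; M -> id op | S | op id M | op id | id M M | id M | id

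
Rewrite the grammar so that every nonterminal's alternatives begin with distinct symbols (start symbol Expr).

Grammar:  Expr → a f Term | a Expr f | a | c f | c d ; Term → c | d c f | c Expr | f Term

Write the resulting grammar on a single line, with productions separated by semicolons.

Expr has alternatives sharing prefix 'a': factor to Expr → a Expr1 with Expr1 → f Term | Expr f | ε.
Expr has alternatives sharing prefix 'c': factor to Expr → c Expr2 with Expr2 → f | d.
Term has alternatives sharing prefix 'c': factor to Term → c Term1 with Term1 → ε | Expr.

Expr → a Expr1 | c Expr2; Term → d c f | f Term | c Term1; Expr1 → f Term | Expr f | ε; Expr2 → f | d; Term1 → ε | Expr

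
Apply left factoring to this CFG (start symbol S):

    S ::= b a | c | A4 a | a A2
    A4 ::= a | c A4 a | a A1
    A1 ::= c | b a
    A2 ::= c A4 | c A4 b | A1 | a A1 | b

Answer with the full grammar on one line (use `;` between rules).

A4 has alternatives sharing prefix 'a': factor to A4 → a A4' with A4' → ε | A1.
A2 has alternatives sharing prefix 'c A4': factor to A2 → c A4 A2' with A2' → ε | b.

S ::= b a | c | A4 a | a A2; A4 ::= c A4 a | a A4'; A1 ::= c | b a; A2 ::= A1 | a A1 | b | c A4 A2'; A4' ::= eps | A1; A2' ::= eps | b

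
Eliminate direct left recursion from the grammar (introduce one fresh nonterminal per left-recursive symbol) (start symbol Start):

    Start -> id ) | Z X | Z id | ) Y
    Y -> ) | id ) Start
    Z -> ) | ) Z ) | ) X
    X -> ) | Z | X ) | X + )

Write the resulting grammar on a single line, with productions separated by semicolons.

X is directly left-recursive.
For X: α = {), + )}, β = {), Z}. Rewrite as X → β X1 and X1 → α X1 | ε.

Start -> id ) | Z X | Z id | ) Y; Y -> ) | id ) Start; Z -> ) | ) Z ) | ) X; X -> ) X1 | Z X1; X1 -> ) X1 | + ) X1 | ε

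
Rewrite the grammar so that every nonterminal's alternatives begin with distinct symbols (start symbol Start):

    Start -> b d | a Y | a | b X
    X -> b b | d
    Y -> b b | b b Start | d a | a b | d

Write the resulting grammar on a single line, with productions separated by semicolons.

Start -> b Start1 | a Start2; X -> b b | d; Y -> a b | b b Y1 | d Y2; Start1 -> d | X; Start2 -> Y | epsilon; Y1 -> epsilon | Start; Y2 -> a | epsilon

Start has alternatives sharing prefix 'b': factor to Start → b Start1 with Start1 → d | X.
Start has alternatives sharing prefix 'a': factor to Start → a Start2 with Start2 → Y | ε.
Y has alternatives sharing prefix 'b b': factor to Y → b b Y1 with Y1 → ε | Start.
Y has alternatives sharing prefix 'd': factor to Y → d Y2 with Y2 → a | ε.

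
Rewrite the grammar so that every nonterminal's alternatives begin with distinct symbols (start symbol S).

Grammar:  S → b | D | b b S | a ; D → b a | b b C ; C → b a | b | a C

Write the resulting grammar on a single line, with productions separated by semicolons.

S has alternatives sharing prefix 'b': factor to S → b S' with S' → ε | b S.
D has alternatives sharing prefix 'b': factor to D → b D' with D' → a | b C.
C has alternatives sharing prefix 'b': factor to C → b C' with C' → a | ε.

S → D | a | b S'; D → b D'; C → a C | b C'; S' → ε | b S; D' → a | b C; C' → a | ε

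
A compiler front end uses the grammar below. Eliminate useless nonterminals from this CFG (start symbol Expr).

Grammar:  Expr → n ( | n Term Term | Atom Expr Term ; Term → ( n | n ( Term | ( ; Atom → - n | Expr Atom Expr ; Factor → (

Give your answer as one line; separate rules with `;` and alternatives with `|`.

Expr → n ( | n Term Term | Atom Expr Term; Term → ( n | n ( Term | (; Atom → - n | Expr Atom Expr

Generating nonterminals: {Atom, Expr, Factor, Term}.
Reachable from Expr after that: {Atom, Expr, Term}.
Removed useless symbols: {Factor} and every production mentioning them.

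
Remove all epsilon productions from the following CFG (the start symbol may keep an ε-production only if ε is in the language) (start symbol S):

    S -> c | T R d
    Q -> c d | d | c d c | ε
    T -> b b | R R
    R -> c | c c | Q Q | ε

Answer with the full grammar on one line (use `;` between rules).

S -> c | T R d | T d | R d | d; Q -> c d | d | c d c; T -> b b | R R | R; R -> c | c c | Q Q | Q

Nullable nonterminals: {Q, R, T}.
ε ∉ L(G), so no ε-production is kept.
For each production, add variants omitting each subset of nullable occurrences: S → T R d gives T R d | T d | R d | d. T → R R gives R R | R. R → Q Q gives Q Q | Q.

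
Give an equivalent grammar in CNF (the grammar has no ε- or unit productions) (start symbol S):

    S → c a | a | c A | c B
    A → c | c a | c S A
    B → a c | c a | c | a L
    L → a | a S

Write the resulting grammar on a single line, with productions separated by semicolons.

Introduce a nonterminal for each terminal appearing in a rule of length ≥ 2: X1 → c, X2 → a.
Binarize each right-hand side of length ≥ 3 by chaining fresh nonterminals (Y1, Y2, …): affected rules were A → X1 S A.

S → X1 X2 | a | X1 A | X1 B; A → c | X1 X2 | X1 Y1; B → X2 X1 | X1 X2 | c | X2 L; L → a | X2 S; X1 → c; X2 → a; Y1 → S A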